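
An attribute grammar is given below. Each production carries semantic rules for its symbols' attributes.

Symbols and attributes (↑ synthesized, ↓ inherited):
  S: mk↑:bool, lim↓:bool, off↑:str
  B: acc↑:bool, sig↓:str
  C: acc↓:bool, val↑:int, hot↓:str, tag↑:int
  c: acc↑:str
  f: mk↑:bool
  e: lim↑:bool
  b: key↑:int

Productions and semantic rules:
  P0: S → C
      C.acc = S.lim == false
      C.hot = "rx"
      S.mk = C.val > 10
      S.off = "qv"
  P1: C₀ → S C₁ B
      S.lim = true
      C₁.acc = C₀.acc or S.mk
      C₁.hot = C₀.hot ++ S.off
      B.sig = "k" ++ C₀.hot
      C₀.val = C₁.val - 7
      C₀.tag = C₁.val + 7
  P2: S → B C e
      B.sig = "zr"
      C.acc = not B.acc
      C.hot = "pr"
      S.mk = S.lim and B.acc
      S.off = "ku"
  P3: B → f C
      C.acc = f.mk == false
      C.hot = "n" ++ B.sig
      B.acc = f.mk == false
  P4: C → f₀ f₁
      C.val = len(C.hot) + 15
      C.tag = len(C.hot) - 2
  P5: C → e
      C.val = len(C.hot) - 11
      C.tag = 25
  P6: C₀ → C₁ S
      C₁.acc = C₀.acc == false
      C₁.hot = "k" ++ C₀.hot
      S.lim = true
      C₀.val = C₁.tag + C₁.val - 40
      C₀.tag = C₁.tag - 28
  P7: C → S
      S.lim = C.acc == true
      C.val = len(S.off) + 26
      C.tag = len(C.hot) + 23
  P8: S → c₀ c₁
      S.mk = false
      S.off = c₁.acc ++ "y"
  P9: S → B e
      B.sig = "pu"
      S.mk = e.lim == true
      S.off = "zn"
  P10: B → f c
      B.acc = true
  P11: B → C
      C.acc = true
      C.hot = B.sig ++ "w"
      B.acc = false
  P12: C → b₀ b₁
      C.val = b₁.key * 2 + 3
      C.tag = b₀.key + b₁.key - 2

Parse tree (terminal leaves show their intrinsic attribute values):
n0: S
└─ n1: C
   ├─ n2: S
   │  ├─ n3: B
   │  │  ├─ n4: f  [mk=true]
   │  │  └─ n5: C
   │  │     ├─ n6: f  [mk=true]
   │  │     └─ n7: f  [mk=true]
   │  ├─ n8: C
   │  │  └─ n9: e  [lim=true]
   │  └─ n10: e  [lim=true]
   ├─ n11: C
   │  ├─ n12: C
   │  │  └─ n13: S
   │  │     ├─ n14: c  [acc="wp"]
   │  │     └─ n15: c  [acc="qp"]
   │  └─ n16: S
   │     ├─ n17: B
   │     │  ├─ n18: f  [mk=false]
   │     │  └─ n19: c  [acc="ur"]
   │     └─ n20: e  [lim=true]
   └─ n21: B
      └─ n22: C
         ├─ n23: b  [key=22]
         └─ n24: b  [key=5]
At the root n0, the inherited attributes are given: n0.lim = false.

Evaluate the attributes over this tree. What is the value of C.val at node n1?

1. n0.lim = false  [given at root]
2. n1.acc = true  [S.lim == false]
3. n1.hot = "rx"  ["rx"]
4. n2.lim = true  [true]
5. n3.sig = "zr"  ["zr"]
6. n4.mk = true  [terminal]
7. n5.acc = false  [f.mk == false]
8. n5.hot = "nzr"  ["n" ++ B.sig]
9. n6.mk = true  [terminal]
10. n7.mk = true  [terminal]
11. n5.val = 18  [len(C.hot) + 15]
12. n5.tag = 1  [len(C.hot) - 2]
13. n3.acc = false  [f.mk == false]
14. n8.acc = true  [not B.acc]
15. n8.hot = "pr"  ["pr"]
16. n9.lim = true  [terminal]
17. n8.val = -9  [len(C.hot) - 11]
18. n8.tag = 25  [25]
19. n10.lim = true  [terminal]
20. n2.mk = false  [S.lim and B.acc]
21. n2.off = "ku"  ["ku"]
22. n11.acc = true  [C₀.acc or S.mk]
23. n11.hot = "rxku"  [C₀.hot ++ S.off]
24. n12.acc = false  [C₀.acc == false]
25. n12.hot = "krxku"  ["k" ++ C₀.hot]
26. n13.lim = false  [C.acc == true]
27. n14.acc = "wp"  [terminal]
28. n15.acc = "qp"  [terminal]
29. n13.mk = false  [false]
30. n13.off = "qpy"  [c₁.acc ++ "y"]
31. n12.val = 29  [len(S.off) + 26]
32. n12.tag = 28  [len(C.hot) + 23]
33. n16.lim = true  [true]
34. n17.sig = "pu"  ["pu"]
35. n18.mk = false  [terminal]
36. n19.acc = "ur"  [terminal]
37. n17.acc = true  [true]
38. n20.lim = true  [terminal]
39. n16.mk = true  [e.lim == true]
40. n16.off = "zn"  ["zn"]
41. n11.val = 17  [C₁.tag + C₁.val - 40]
42. n11.tag = 0  [C₁.tag - 28]
43. n21.sig = "krx"  ["k" ++ C₀.hot]
44. n22.acc = true  [true]
45. n22.hot = "krxw"  [B.sig ++ "w"]
46. n23.key = 22  [terminal]
47. n24.key = 5  [terminal]
48. n22.val = 13  [b₁.key * 2 + 3]
49. n22.tag = 25  [b₀.key + b₁.key - 2]
50. n21.acc = false  [false]
51. n1.val = 10  [C₁.val - 7]
52. n1.tag = 24  [C₁.val + 7]
53. n0.mk = false  [C.val > 10]
54. n0.off = "qv"  ["qv"]

10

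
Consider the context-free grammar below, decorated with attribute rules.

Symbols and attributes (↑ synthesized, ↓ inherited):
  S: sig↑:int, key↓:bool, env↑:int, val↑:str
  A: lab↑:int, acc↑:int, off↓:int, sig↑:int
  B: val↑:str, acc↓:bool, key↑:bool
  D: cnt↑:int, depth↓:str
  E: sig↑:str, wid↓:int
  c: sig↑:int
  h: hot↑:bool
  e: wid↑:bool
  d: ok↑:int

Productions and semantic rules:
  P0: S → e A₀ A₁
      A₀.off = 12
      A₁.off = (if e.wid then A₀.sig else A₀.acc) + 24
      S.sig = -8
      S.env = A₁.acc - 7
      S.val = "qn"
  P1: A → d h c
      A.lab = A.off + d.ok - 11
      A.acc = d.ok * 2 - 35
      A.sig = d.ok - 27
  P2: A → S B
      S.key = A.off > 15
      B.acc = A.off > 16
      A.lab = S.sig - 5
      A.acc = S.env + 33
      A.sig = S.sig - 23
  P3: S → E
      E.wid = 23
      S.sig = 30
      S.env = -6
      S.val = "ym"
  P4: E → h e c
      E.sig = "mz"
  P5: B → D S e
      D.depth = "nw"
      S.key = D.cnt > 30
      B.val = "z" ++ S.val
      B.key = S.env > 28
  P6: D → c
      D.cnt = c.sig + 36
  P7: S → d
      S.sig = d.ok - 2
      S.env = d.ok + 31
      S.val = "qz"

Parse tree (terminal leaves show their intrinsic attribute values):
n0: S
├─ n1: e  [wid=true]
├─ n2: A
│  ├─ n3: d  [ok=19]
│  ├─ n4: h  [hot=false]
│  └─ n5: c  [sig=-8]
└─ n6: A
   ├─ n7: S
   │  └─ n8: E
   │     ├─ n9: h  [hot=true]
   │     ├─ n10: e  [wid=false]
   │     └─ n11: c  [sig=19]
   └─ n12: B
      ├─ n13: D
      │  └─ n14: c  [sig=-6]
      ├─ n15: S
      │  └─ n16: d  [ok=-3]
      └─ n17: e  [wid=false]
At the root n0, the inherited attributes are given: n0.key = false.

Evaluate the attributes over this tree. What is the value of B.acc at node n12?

1. n0.key = false  [given at root]
2. n1.wid = true  [terminal]
3. n2.off = 12  [12]
4. n3.ok = 19  [terminal]
5. n4.hot = false  [terminal]
6. n5.sig = -8  [terminal]
7. n2.lab = 20  [A.off + d.ok - 11]
8. n2.acc = 3  [d.ok * 2 - 35]
9. n2.sig = -8  [d.ok - 27]
10. n6.off = 16  [(if e.wid then A₀.sig else A₀.acc) + 24]
11. n7.key = true  [A.off > 15]
12. n8.wid = 23  [23]
13. n9.hot = true  [terminal]
14. n10.wid = false  [terminal]
15. n11.sig = 19  [terminal]
16. n8.sig = "mz"  ["mz"]
17. n7.sig = 30  [30]
18. n7.env = -6  [-6]
19. n7.val = "ym"  ["ym"]
20. n12.acc = false  [A.off > 16]
21. n13.depth = "nw"  ["nw"]
22. n14.sig = -6  [terminal]
23. n13.cnt = 30  [c.sig + 36]
24. n15.key = false  [D.cnt > 30]
25. n16.ok = -3  [terminal]
26. n15.sig = -5  [d.ok - 2]
27. n15.env = 28  [d.ok + 31]
28. n15.val = "qz"  ["qz"]
29. n17.wid = false  [terminal]
30. n12.val = "zqz"  ["z" ++ S.val]
31. n12.key = false  [S.env > 28]
32. n6.lab = 25  [S.sig - 5]
33. n6.acc = 27  [S.env + 33]
34. n6.sig = 7  [S.sig - 23]
35. n0.sig = -8  [-8]
36. n0.env = 20  [A₁.acc - 7]
37. n0.val = "qn"  ["qn"]

false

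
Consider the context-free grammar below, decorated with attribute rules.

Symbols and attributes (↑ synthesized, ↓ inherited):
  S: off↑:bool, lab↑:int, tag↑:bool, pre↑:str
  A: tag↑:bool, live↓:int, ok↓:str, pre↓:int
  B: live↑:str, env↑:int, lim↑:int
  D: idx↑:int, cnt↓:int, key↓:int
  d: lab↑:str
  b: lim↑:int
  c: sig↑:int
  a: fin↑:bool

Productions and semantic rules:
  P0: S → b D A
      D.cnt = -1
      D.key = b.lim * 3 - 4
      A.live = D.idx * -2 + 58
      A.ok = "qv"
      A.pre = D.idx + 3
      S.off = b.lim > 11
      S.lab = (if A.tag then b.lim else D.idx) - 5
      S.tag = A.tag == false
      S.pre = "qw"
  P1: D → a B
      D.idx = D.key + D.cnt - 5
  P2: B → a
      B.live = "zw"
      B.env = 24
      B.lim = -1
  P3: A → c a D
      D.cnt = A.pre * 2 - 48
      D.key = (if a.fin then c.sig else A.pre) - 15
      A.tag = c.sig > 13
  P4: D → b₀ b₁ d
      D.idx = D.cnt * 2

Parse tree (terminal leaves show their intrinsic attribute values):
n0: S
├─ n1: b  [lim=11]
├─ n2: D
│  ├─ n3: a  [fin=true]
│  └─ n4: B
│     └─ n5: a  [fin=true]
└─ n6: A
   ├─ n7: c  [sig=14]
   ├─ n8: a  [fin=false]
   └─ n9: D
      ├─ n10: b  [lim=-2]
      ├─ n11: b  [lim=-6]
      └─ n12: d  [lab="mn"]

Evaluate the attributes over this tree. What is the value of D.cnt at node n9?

1. n1.lim = 11  [terminal]
2. n2.cnt = -1  [-1]
3. n2.key = 29  [b.lim * 3 - 4]
4. n3.fin = true  [terminal]
5. n5.fin = true  [terminal]
6. n4.live = "zw"  ["zw"]
7. n4.env = 24  [24]
8. n4.lim = -1  [-1]
9. n2.idx = 23  [D.key + D.cnt - 5]
10. n6.live = 12  [D.idx * -2 + 58]
11. n6.ok = "qv"  ["qv"]
12. n6.pre = 26  [D.idx + 3]
13. n7.sig = 14  [terminal]
14. n8.fin = false  [terminal]
15. n9.cnt = 4  [A.pre * 2 - 48]
16. n9.key = 11  [(if a.fin then c.sig else A.pre) - 15]
17. n10.lim = -2  [terminal]
18. n11.lim = -6  [terminal]
19. n12.lab = "mn"  [terminal]
20. n9.idx = 8  [D.cnt * 2]
21. n6.tag = true  [c.sig > 13]
22. n0.off = false  [b.lim > 11]
23. n0.lab = 6  [(if A.tag then b.lim else D.idx) - 5]
24. n0.tag = false  [A.tag == false]
25. n0.pre = "qw"  ["qw"]

4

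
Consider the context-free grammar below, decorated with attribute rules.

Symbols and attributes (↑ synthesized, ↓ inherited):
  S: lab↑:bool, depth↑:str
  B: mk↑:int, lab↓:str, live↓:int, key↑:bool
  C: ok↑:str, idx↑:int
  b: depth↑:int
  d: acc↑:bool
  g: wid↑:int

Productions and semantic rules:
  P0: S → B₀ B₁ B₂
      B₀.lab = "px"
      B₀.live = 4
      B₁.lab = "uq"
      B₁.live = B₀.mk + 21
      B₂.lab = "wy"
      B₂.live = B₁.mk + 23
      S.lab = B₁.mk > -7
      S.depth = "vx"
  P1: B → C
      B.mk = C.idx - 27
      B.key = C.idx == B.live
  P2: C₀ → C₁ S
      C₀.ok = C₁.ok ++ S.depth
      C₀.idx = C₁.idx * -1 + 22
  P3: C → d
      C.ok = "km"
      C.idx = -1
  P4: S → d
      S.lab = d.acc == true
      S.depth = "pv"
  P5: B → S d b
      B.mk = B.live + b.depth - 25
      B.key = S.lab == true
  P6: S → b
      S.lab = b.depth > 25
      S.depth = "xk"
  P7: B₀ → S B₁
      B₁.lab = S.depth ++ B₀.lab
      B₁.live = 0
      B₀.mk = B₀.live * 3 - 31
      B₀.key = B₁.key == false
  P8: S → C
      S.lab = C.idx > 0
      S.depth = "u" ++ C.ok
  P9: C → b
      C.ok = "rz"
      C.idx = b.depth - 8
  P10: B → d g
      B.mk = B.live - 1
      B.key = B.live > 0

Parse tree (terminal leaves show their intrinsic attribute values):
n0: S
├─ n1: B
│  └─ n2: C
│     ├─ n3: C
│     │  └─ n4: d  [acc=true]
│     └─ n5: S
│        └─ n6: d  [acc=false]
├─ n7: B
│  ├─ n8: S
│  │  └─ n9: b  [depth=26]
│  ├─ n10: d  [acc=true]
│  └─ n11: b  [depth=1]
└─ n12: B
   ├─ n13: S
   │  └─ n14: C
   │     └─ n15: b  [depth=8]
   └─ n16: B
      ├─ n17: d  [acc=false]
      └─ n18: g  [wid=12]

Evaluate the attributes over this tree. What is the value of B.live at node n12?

16

1. n1.lab = "px"  ["px"]
2. n1.live = 4  [4]
3. n4.acc = true  [terminal]
4. n3.ok = "km"  ["km"]
5. n3.idx = -1  [-1]
6. n6.acc = false  [terminal]
7. n5.lab = false  [d.acc == true]
8. n5.depth = "pv"  ["pv"]
9. n2.ok = "kmpv"  [C₁.ok ++ S.depth]
10. n2.idx = 23  [C₁.idx * -1 + 22]
11. n1.mk = -4  [C.idx - 27]
12. n1.key = false  [C.idx == B.live]
13. n7.lab = "uq"  ["uq"]
14. n7.live = 17  [B₀.mk + 21]
15. n9.depth = 26  [terminal]
16. n8.lab = true  [b.depth > 25]
17. n8.depth = "xk"  ["xk"]
18. n10.acc = true  [terminal]
19. n11.depth = 1  [terminal]
20. n7.mk = -7  [B.live + b.depth - 25]
21. n7.key = true  [S.lab == true]
22. n12.lab = "wy"  ["wy"]
23. n12.live = 16  [B₁.mk + 23]
24. n15.depth = 8  [terminal]
25. n14.ok = "rz"  ["rz"]
26. n14.idx = 0  [b.depth - 8]
27. n13.lab = false  [C.idx > 0]
28. n13.depth = "urz"  ["u" ++ C.ok]
29. n16.lab = "urzwy"  [S.depth ++ B₀.lab]
30. n16.live = 0  [0]
31. n17.acc = false  [terminal]
32. n18.wid = 12  [terminal]
33. n16.mk = -1  [B.live - 1]
34. n16.key = false  [B.live > 0]
35. n12.mk = 17  [B₀.live * 3 - 31]
36. n12.key = true  [B₁.key == false]
37. n0.lab = false  [B₁.mk > -7]
38. n0.depth = "vx"  ["vx"]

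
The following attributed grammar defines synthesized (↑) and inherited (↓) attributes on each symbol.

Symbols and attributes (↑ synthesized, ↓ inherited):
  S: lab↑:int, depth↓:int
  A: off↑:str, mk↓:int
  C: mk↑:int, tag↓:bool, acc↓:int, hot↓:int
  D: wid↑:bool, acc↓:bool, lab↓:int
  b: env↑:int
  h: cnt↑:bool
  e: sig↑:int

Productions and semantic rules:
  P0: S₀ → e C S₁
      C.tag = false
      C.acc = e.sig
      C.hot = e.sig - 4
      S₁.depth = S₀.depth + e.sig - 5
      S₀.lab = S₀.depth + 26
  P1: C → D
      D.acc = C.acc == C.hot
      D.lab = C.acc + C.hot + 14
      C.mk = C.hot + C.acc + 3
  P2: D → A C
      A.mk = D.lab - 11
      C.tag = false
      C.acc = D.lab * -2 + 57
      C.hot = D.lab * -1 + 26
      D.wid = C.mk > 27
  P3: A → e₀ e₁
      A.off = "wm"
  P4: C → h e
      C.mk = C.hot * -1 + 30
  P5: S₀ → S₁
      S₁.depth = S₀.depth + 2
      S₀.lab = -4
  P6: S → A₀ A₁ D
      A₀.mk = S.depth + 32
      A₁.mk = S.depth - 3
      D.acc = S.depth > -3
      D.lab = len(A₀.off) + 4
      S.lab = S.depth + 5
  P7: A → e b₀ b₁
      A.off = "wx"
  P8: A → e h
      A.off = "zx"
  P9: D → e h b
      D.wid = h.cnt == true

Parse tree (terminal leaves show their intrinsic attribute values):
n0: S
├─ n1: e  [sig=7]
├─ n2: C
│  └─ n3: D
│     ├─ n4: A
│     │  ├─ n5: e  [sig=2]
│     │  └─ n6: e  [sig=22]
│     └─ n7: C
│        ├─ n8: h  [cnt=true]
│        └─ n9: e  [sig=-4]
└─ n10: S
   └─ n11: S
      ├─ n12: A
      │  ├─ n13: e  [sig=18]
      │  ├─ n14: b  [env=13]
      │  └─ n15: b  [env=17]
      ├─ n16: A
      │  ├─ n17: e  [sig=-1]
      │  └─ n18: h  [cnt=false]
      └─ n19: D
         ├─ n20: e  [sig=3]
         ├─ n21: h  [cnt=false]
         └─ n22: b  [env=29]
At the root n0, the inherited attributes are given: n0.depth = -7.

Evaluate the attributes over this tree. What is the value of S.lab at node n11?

1. n0.depth = -7  [given at root]
2. n1.sig = 7  [terminal]
3. n2.tag = false  [false]
4. n2.acc = 7  [e.sig]
5. n2.hot = 3  [e.sig - 4]
6. n3.acc = false  [C.acc == C.hot]
7. n3.lab = 24  [C.acc + C.hot + 14]
8. n4.mk = 13  [D.lab - 11]
9. n5.sig = 2  [terminal]
10. n6.sig = 22  [terminal]
11. n4.off = "wm"  ["wm"]
12. n7.tag = false  [false]
13. n7.acc = 9  [D.lab * -2 + 57]
14. n7.hot = 2  [D.lab * -1 + 26]
15. n8.cnt = true  [terminal]
16. n9.sig = -4  [terminal]
17. n7.mk = 28  [C.hot * -1 + 30]
18. n3.wid = true  [C.mk > 27]
19. n2.mk = 13  [C.hot + C.acc + 3]
20. n10.depth = -5  [S₀.depth + e.sig - 5]
21. n11.depth = -3  [S₀.depth + 2]
22. n12.mk = 29  [S.depth + 32]
23. n13.sig = 18  [terminal]
24. n14.env = 13  [terminal]
25. n15.env = 17  [terminal]
26. n12.off = "wx"  ["wx"]
27. n16.mk = -6  [S.depth - 3]
28. n17.sig = -1  [terminal]
29. n18.cnt = false  [terminal]
30. n16.off = "zx"  ["zx"]
31. n19.acc = false  [S.depth > -3]
32. n19.lab = 6  [len(A₀.off) + 4]
33. n20.sig = 3  [terminal]
34. n21.cnt = false  [terminal]
35. n22.env = 29  [terminal]
36. n19.wid = false  [h.cnt == true]
37. n11.lab = 2  [S.depth + 5]
38. n10.lab = -4  [-4]
39. n0.lab = 19  [S₀.depth + 26]

2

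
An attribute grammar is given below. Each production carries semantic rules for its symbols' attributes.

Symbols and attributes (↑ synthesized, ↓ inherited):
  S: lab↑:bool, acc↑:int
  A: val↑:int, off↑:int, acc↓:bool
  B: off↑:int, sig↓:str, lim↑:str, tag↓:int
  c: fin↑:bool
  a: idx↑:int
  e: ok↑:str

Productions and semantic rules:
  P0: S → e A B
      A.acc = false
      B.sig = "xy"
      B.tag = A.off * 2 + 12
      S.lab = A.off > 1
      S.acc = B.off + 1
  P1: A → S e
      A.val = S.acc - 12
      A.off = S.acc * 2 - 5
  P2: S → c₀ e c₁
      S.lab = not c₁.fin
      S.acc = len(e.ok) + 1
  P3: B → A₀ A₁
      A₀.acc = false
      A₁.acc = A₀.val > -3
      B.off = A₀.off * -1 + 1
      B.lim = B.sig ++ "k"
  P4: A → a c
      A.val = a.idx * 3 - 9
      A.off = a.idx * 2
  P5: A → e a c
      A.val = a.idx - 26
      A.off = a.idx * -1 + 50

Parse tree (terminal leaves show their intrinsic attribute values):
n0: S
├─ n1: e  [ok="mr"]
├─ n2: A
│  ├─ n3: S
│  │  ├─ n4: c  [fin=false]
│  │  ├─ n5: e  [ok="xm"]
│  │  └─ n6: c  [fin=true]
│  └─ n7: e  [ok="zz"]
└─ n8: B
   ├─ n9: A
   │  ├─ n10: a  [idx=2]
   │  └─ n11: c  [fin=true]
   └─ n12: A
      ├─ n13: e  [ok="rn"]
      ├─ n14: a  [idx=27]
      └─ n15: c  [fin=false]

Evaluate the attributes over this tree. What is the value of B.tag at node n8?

14

1. n1.ok = "mr"  [terminal]
2. n2.acc = false  [false]
3. n4.fin = false  [terminal]
4. n5.ok = "xm"  [terminal]
5. n6.fin = true  [terminal]
6. n3.lab = false  [not c₁.fin]
7. n3.acc = 3  [len(e.ok) + 1]
8. n7.ok = "zz"  [terminal]
9. n2.val = -9  [S.acc - 12]
10. n2.off = 1  [S.acc * 2 - 5]
11. n8.sig = "xy"  ["xy"]
12. n8.tag = 14  [A.off * 2 + 12]
13. n9.acc = false  [false]
14. n10.idx = 2  [terminal]
15. n11.fin = true  [terminal]
16. n9.val = -3  [a.idx * 3 - 9]
17. n9.off = 4  [a.idx * 2]
18. n12.acc = false  [A₀.val > -3]
19. n13.ok = "rn"  [terminal]
20. n14.idx = 27  [terminal]
21. n15.fin = false  [terminal]
22. n12.val = 1  [a.idx - 26]
23. n12.off = 23  [a.idx * -1 + 50]
24. n8.off = -3  [A₀.off * -1 + 1]
25. n8.lim = "xyk"  [B.sig ++ "k"]
26. n0.lab = false  [A.off > 1]
27. n0.acc = -2  [B.off + 1]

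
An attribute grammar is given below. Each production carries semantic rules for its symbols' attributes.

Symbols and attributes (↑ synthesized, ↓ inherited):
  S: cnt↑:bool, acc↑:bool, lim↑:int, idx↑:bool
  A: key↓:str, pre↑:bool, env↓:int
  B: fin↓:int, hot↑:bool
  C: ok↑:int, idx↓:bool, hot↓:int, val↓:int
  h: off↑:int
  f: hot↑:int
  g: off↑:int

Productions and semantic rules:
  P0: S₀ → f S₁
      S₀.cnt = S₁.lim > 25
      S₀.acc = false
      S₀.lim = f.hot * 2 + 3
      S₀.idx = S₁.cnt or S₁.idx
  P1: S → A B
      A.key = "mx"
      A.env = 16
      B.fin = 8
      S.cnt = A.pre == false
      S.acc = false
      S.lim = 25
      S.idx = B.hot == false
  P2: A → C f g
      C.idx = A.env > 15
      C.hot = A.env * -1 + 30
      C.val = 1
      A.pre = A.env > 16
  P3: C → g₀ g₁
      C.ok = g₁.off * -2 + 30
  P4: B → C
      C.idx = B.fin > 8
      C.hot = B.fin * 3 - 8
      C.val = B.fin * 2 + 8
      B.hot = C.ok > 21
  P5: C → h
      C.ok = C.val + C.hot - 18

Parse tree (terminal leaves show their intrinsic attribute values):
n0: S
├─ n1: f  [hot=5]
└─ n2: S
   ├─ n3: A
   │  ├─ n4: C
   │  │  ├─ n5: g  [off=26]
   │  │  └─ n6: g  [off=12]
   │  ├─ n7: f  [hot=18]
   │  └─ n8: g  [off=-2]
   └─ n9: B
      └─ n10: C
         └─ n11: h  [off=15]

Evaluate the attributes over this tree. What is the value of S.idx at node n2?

false

1. n1.hot = 5  [terminal]
2. n3.key = "mx"  ["mx"]
3. n3.env = 16  [16]
4. n4.idx = true  [A.env > 15]
5. n4.hot = 14  [A.env * -1 + 30]
6. n4.val = 1  [1]
7. n5.off = 26  [terminal]
8. n6.off = 12  [terminal]
9. n4.ok = 6  [g₁.off * -2 + 30]
10. n7.hot = 18  [terminal]
11. n8.off = -2  [terminal]
12. n3.pre = false  [A.env > 16]
13. n9.fin = 8  [8]
14. n10.idx = false  [B.fin > 8]
15. n10.hot = 16  [B.fin * 3 - 8]
16. n10.val = 24  [B.fin * 2 + 8]
17. n11.off = 15  [terminal]
18. n10.ok = 22  [C.val + C.hot - 18]
19. n9.hot = true  [C.ok > 21]
20. n2.cnt = true  [A.pre == false]
21. n2.acc = false  [false]
22. n2.lim = 25  [25]
23. n2.idx = false  [B.hot == false]
24. n0.cnt = false  [S₁.lim > 25]
25. n0.acc = false  [false]
26. n0.lim = 13  [f.hot * 2 + 3]
27. n0.idx = true  [S₁.cnt or S₁.idx]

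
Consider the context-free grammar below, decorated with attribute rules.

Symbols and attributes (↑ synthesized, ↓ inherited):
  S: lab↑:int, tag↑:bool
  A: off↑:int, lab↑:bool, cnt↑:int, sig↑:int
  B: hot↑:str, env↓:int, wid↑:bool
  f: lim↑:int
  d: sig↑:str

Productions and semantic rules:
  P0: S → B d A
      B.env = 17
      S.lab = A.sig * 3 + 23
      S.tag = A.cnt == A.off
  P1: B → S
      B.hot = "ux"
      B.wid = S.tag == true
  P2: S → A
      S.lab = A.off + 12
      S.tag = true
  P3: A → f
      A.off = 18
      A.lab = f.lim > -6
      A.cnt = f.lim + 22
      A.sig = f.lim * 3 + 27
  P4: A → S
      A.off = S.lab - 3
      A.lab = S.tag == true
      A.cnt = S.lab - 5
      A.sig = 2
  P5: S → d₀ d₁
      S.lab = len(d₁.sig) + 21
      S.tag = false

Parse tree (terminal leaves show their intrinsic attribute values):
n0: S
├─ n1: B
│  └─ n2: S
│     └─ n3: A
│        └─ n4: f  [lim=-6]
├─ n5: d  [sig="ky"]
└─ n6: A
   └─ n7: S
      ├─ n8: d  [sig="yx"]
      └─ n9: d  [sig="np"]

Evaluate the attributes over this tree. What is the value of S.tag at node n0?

false

1. n1.env = 17  [17]
2. n4.lim = -6  [terminal]
3. n3.off = 18  [18]
4. n3.lab = false  [f.lim > -6]
5. n3.cnt = 16  [f.lim + 22]
6. n3.sig = 9  [f.lim * 3 + 27]
7. n2.lab = 30  [A.off + 12]
8. n2.tag = true  [true]
9. n1.hot = "ux"  ["ux"]
10. n1.wid = true  [S.tag == true]
11. n5.sig = "ky"  [terminal]
12. n8.sig = "yx"  [terminal]
13. n9.sig = "np"  [terminal]
14. n7.lab = 23  [len(d₁.sig) + 21]
15. n7.tag = false  [false]
16. n6.off = 20  [S.lab - 3]
17. n6.lab = false  [S.tag == true]
18. n6.cnt = 18  [S.lab - 5]
19. n6.sig = 2  [2]
20. n0.lab = 29  [A.sig * 3 + 23]
21. n0.tag = false  [A.cnt == A.off]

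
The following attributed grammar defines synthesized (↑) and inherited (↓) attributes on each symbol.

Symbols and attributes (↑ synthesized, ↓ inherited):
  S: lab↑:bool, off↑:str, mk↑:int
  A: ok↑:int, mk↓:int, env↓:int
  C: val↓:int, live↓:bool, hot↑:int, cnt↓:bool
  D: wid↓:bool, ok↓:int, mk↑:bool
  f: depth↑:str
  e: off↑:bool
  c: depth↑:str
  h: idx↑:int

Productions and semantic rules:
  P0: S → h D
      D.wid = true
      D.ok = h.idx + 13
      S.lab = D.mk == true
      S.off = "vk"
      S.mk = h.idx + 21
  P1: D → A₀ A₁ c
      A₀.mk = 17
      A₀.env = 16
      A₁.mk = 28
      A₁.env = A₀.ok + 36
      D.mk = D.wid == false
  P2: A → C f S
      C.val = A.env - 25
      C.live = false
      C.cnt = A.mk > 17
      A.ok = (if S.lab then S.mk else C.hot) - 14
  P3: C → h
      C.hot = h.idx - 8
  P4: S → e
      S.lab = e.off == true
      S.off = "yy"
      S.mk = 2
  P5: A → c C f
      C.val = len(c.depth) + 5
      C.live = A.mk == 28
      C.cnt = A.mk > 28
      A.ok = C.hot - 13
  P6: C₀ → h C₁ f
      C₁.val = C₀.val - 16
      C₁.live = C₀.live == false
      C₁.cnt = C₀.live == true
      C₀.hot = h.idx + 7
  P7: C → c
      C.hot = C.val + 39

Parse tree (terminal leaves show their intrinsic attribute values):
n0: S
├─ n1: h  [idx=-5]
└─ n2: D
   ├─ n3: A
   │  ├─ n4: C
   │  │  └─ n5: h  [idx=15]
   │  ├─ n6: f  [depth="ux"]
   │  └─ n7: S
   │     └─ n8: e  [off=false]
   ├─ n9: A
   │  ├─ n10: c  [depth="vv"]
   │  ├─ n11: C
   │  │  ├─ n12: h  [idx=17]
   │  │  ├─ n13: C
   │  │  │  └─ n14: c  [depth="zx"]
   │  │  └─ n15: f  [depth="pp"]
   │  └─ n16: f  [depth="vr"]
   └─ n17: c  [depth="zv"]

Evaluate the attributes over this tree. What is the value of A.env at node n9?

1. n1.idx = -5  [terminal]
2. n2.wid = true  [true]
3. n2.ok = 8  [h.idx + 13]
4. n3.mk = 17  [17]
5. n3.env = 16  [16]
6. n4.val = -9  [A.env - 25]
7. n4.live = false  [false]
8. n4.cnt = false  [A.mk > 17]
9. n5.idx = 15  [terminal]
10. n4.hot = 7  [h.idx - 8]
11. n6.depth = "ux"  [terminal]
12. n8.off = false  [terminal]
13. n7.lab = false  [e.off == true]
14. n7.off = "yy"  ["yy"]
15. n7.mk = 2  [2]
16. n3.ok = -7  [(if S.lab then S.mk else C.hot) - 14]
17. n9.mk = 28  [28]
18. n9.env = 29  [A₀.ok + 36]
19. n10.depth = "vv"  [terminal]
20. n11.val = 7  [len(c.depth) + 5]
21. n11.live = true  [A.mk == 28]
22. n11.cnt = false  [A.mk > 28]
23. n12.idx = 17  [terminal]
24. n13.val = -9  [C₀.val - 16]
25. n13.live = false  [C₀.live == false]
26. n13.cnt = true  [C₀.live == true]
27. n14.depth = "zx"  [terminal]
28. n13.hot = 30  [C.val + 39]
29. n15.depth = "pp"  [terminal]
30. n11.hot = 24  [h.idx + 7]
31. n16.depth = "vr"  [terminal]
32. n9.ok = 11  [C.hot - 13]
33. n17.depth = "zv"  [terminal]
34. n2.mk = false  [D.wid == false]
35. n0.lab = false  [D.mk == true]
36. n0.off = "vk"  ["vk"]
37. n0.mk = 16  [h.idx + 21]

29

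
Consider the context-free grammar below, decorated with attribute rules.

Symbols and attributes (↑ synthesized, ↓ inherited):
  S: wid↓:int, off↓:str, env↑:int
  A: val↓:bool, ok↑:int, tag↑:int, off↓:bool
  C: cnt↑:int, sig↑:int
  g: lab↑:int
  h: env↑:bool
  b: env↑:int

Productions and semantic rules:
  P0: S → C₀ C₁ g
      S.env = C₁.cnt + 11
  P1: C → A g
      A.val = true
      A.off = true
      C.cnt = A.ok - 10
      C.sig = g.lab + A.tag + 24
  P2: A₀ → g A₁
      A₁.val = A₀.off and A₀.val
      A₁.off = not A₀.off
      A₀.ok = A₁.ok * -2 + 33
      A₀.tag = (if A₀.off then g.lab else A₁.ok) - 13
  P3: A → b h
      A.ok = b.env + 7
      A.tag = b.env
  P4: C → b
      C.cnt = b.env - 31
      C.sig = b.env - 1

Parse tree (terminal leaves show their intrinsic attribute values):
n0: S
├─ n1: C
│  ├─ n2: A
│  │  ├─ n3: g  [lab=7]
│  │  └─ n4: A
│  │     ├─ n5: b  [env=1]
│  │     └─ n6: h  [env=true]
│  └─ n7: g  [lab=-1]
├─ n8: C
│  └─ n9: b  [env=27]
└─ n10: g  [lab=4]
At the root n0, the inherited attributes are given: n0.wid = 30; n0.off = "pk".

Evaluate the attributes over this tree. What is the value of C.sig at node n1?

17

1. n0.wid = 30  [given at root]
2. n0.off = "pk"  [given at root]
3. n2.val = true  [true]
4. n2.off = true  [true]
5. n3.lab = 7  [terminal]
6. n4.val = true  [A₀.off and A₀.val]
7. n4.off = false  [not A₀.off]
8. n5.env = 1  [terminal]
9. n6.env = true  [terminal]
10. n4.ok = 8  [b.env + 7]
11. n4.tag = 1  [b.env]
12. n2.ok = 17  [A₁.ok * -2 + 33]
13. n2.tag = -6  [(if A₀.off then g.lab else A₁.ok) - 13]
14. n7.lab = -1  [terminal]
15. n1.cnt = 7  [A.ok - 10]
16. n1.sig = 17  [g.lab + A.tag + 24]
17. n9.env = 27  [terminal]
18. n8.cnt = -4  [b.env - 31]
19. n8.sig = 26  [b.env - 1]
20. n10.lab = 4  [terminal]
21. n0.env = 7  [C₁.cnt + 11]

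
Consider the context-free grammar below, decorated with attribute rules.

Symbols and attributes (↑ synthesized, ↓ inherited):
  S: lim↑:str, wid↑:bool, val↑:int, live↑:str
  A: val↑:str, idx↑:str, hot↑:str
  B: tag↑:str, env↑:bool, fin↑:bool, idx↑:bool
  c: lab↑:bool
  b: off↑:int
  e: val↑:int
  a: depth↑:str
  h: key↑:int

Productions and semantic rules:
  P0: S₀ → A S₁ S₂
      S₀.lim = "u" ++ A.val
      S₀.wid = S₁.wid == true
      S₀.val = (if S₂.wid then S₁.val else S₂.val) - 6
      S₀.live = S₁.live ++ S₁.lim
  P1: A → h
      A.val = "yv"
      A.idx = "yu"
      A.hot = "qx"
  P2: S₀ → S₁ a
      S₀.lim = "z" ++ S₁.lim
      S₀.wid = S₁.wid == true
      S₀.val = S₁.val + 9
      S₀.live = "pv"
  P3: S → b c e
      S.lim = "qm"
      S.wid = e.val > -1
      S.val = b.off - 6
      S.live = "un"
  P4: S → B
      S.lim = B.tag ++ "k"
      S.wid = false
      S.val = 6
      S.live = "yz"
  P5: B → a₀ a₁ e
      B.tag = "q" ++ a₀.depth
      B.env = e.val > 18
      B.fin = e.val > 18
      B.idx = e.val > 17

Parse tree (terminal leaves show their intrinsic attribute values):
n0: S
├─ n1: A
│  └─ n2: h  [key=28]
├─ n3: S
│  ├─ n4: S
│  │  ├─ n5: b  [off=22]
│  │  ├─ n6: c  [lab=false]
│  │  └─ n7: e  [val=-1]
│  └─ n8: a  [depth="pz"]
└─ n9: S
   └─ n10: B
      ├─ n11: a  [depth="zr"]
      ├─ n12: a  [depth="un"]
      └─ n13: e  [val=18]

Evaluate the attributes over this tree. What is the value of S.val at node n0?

0

1. n2.key = 28  [terminal]
2. n1.val = "yv"  ["yv"]
3. n1.idx = "yu"  ["yu"]
4. n1.hot = "qx"  ["qx"]
5. n5.off = 22  [terminal]
6. n6.lab = false  [terminal]
7. n7.val = -1  [terminal]
8. n4.lim = "qm"  ["qm"]
9. n4.wid = false  [e.val > -1]
10. n4.val = 16  [b.off - 6]
11. n4.live = "un"  ["un"]
12. n8.depth = "pz"  [terminal]
13. n3.lim = "zqm"  ["z" ++ S₁.lim]
14. n3.wid = false  [S₁.wid == true]
15. n3.val = 25  [S₁.val + 9]
16. n3.live = "pv"  ["pv"]
17. n11.depth = "zr"  [terminal]
18. n12.depth = "un"  [terminal]
19. n13.val = 18  [terminal]
20. n10.tag = "qzr"  ["q" ++ a₀.depth]
21. n10.env = false  [e.val > 18]
22. n10.fin = false  [e.val > 18]
23. n10.idx = true  [e.val > 17]
24. n9.lim = "qzrk"  [B.tag ++ "k"]
25. n9.wid = false  [false]
26. n9.val = 6  [6]
27. n9.live = "yz"  ["yz"]
28. n0.lim = "uyv"  ["u" ++ A.val]
29. n0.wid = false  [S₁.wid == true]
30. n0.val = 0  [(if S₂.wid then S₁.val else S₂.val) - 6]
31. n0.live = "pvzqm"  [S₁.live ++ S₁.lim]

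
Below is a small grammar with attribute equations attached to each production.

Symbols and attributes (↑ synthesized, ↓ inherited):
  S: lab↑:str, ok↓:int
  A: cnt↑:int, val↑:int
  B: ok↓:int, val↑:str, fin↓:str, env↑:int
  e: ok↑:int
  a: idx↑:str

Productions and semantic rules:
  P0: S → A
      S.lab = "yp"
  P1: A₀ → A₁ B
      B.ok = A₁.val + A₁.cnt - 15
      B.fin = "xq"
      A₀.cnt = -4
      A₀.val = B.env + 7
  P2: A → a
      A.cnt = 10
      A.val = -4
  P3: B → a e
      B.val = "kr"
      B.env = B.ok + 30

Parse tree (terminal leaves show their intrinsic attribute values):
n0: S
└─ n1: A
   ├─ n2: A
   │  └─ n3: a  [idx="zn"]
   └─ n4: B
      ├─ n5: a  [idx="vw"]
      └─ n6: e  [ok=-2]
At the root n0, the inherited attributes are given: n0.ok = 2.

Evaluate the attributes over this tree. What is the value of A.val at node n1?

28

1. n0.ok = 2  [given at root]
2. n3.idx = "zn"  [terminal]
3. n2.cnt = 10  [10]
4. n2.val = -4  [-4]
5. n4.ok = -9  [A₁.val + A₁.cnt - 15]
6. n4.fin = "xq"  ["xq"]
7. n5.idx = "vw"  [terminal]
8. n6.ok = -2  [terminal]
9. n4.val = "kr"  ["kr"]
10. n4.env = 21  [B.ok + 30]
11. n1.cnt = -4  [-4]
12. n1.val = 28  [B.env + 7]
13. n0.lab = "yp"  ["yp"]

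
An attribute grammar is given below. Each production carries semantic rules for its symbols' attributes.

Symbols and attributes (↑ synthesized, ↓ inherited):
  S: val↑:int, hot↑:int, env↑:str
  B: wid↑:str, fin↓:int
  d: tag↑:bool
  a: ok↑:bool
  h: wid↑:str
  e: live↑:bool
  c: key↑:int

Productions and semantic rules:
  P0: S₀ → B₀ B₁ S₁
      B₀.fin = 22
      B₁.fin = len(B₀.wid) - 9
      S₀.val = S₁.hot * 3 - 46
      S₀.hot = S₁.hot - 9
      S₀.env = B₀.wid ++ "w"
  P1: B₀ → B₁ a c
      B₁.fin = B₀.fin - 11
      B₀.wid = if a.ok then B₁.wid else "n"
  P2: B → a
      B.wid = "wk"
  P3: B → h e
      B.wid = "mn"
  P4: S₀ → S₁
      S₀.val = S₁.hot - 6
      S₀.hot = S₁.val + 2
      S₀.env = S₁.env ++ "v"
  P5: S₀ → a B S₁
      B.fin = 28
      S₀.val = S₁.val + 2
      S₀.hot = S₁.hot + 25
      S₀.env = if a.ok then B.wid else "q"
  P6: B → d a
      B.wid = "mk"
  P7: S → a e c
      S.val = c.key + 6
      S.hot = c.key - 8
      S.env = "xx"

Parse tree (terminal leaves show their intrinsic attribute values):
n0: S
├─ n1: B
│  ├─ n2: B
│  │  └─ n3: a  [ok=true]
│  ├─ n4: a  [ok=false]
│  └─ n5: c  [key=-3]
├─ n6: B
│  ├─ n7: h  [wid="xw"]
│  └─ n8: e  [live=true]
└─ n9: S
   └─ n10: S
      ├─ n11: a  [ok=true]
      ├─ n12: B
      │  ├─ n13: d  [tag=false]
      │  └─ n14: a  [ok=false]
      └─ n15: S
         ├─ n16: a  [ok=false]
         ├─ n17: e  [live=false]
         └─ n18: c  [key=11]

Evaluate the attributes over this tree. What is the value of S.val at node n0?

1. n1.fin = 22  [22]
2. n2.fin = 11  [B₀.fin - 11]
3. n3.ok = true  [terminal]
4. n2.wid = "wk"  ["wk"]
5. n4.ok = false  [terminal]
6. n5.key = -3  [terminal]
7. n1.wid = "n"  [if a.ok then B₁.wid else "n"]
8. n6.fin = -8  [len(B₀.wid) - 9]
9. n7.wid = "xw"  [terminal]
10. n8.live = true  [terminal]
11. n6.wid = "mn"  ["mn"]
12. n11.ok = true  [terminal]
13. n12.fin = 28  [28]
14. n13.tag = false  [terminal]
15. n14.ok = false  [terminal]
16. n12.wid = "mk"  ["mk"]
17. n16.ok = false  [terminal]
18. n17.live = false  [terminal]
19. n18.key = 11  [terminal]
20. n15.val = 17  [c.key + 6]
21. n15.hot = 3  [c.key - 8]
22. n15.env = "xx"  ["xx"]
23. n10.val = 19  [S₁.val + 2]
24. n10.hot = 28  [S₁.hot + 25]
25. n10.env = "mk"  [if a.ok then B.wid else "q"]
26. n9.val = 22  [S₁.hot - 6]
27. n9.hot = 21  [S₁.val + 2]
28. n9.env = "mkv"  [S₁.env ++ "v"]
29. n0.val = 17  [S₁.hot * 3 - 46]
30. n0.hot = 12  [S₁.hot - 9]
31. n0.env = "nw"  [B₀.wid ++ "w"]

17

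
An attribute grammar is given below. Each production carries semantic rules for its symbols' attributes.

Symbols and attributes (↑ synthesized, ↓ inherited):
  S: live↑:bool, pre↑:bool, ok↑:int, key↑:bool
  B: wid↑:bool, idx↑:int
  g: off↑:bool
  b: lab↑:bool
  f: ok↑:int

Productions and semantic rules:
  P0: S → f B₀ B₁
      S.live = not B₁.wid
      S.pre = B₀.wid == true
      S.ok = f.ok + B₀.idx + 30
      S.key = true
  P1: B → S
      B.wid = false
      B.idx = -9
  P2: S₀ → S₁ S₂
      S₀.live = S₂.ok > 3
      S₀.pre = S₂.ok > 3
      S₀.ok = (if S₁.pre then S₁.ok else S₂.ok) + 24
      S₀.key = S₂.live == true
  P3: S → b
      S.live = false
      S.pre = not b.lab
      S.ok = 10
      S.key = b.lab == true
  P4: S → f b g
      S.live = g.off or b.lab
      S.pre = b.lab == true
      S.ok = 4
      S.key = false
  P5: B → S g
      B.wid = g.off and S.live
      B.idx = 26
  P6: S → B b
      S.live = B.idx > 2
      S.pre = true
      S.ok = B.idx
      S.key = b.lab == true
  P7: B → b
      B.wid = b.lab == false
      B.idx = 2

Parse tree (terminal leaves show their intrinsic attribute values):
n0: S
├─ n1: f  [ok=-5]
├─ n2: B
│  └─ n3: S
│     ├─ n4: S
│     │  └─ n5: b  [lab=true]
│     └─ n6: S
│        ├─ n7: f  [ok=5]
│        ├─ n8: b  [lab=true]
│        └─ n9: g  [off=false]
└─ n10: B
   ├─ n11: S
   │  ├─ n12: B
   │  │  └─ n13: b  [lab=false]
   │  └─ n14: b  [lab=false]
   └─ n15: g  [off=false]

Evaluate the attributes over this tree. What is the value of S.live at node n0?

1. n1.ok = -5  [terminal]
2. n5.lab = true  [terminal]
3. n4.live = false  [false]
4. n4.pre = false  [not b.lab]
5. n4.ok = 10  [10]
6. n4.key = true  [b.lab == true]
7. n7.ok = 5  [terminal]
8. n8.lab = true  [terminal]
9. n9.off = false  [terminal]
10. n6.live = true  [g.off or b.lab]
11. n6.pre = true  [b.lab == true]
12. n6.ok = 4  [4]
13. n6.key = false  [false]
14. n3.live = true  [S₂.ok > 3]
15. n3.pre = true  [S₂.ok > 3]
16. n3.ok = 28  [(if S₁.pre then S₁.ok else S₂.ok) + 24]
17. n3.key = true  [S₂.live == true]
18. n2.wid = false  [false]
19. n2.idx = -9  [-9]
20. n13.lab = false  [terminal]
21. n12.wid = true  [b.lab == false]
22. n12.idx = 2  [2]
23. n14.lab = false  [terminal]
24. n11.live = false  [B.idx > 2]
25. n11.pre = true  [true]
26. n11.ok = 2  [B.idx]
27. n11.key = false  [b.lab == true]
28. n15.off = false  [terminal]
29. n10.wid = false  [g.off and S.live]
30. n10.idx = 26  [26]
31. n0.live = true  [not B₁.wid]
32. n0.pre = false  [B₀.wid == true]
33. n0.ok = 16  [f.ok + B₀.idx + 30]
34. n0.key = true  [true]

true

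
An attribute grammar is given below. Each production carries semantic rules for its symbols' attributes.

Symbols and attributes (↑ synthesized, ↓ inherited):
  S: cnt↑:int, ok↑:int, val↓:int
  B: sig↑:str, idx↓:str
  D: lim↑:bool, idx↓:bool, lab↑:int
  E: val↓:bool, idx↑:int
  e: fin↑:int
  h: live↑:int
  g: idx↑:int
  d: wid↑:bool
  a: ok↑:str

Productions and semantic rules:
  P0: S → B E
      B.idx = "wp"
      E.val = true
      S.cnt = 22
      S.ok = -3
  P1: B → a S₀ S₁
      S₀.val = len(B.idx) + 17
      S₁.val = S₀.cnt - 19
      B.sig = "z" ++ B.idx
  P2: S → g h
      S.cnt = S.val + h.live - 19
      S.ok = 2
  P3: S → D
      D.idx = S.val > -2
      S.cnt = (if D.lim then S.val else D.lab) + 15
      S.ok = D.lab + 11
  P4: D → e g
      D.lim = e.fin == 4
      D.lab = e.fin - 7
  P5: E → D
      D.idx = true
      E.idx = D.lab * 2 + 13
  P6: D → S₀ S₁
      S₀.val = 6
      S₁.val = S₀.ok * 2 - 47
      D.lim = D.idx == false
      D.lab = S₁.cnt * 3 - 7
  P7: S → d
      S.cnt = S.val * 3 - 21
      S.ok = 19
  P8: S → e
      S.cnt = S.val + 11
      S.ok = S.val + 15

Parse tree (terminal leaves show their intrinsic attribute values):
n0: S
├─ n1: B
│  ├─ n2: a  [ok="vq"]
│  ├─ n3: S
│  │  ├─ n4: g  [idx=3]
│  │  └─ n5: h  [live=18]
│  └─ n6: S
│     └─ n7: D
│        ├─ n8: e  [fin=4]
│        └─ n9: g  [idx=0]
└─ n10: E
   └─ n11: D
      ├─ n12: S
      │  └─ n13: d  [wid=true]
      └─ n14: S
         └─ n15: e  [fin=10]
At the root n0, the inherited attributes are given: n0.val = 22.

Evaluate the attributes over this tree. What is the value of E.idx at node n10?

11

1. n0.val = 22  [given at root]
2. n1.idx = "wp"  ["wp"]
3. n2.ok = "vq"  [terminal]
4. n3.val = 19  [len(B.idx) + 17]
5. n4.idx = 3  [terminal]
6. n5.live = 18  [terminal]
7. n3.cnt = 18  [S.val + h.live - 19]
8. n3.ok = 2  [2]
9. n6.val = -1  [S₀.cnt - 19]
10. n7.idx = true  [S.val > -2]
11. n8.fin = 4  [terminal]
12. n9.idx = 0  [terminal]
13. n7.lim = true  [e.fin == 4]
14. n7.lab = -3  [e.fin - 7]
15. n6.cnt = 14  [(if D.lim then S.val else D.lab) + 15]
16. n6.ok = 8  [D.lab + 11]
17. n1.sig = "zwp"  ["z" ++ B.idx]
18. n10.val = true  [true]
19. n11.idx = true  [true]
20. n12.val = 6  [6]
21. n13.wid = true  [terminal]
22. n12.cnt = -3  [S.val * 3 - 21]
23. n12.ok = 19  [19]
24. n14.val = -9  [S₀.ok * 2 - 47]
25. n15.fin = 10  [terminal]
26. n14.cnt = 2  [S.val + 11]
27. n14.ok = 6  [S.val + 15]
28. n11.lim = false  [D.idx == false]
29. n11.lab = -1  [S₁.cnt * 3 - 7]
30. n10.idx = 11  [D.lab * 2 + 13]
31. n0.cnt = 22  [22]
32. n0.ok = -3  [-3]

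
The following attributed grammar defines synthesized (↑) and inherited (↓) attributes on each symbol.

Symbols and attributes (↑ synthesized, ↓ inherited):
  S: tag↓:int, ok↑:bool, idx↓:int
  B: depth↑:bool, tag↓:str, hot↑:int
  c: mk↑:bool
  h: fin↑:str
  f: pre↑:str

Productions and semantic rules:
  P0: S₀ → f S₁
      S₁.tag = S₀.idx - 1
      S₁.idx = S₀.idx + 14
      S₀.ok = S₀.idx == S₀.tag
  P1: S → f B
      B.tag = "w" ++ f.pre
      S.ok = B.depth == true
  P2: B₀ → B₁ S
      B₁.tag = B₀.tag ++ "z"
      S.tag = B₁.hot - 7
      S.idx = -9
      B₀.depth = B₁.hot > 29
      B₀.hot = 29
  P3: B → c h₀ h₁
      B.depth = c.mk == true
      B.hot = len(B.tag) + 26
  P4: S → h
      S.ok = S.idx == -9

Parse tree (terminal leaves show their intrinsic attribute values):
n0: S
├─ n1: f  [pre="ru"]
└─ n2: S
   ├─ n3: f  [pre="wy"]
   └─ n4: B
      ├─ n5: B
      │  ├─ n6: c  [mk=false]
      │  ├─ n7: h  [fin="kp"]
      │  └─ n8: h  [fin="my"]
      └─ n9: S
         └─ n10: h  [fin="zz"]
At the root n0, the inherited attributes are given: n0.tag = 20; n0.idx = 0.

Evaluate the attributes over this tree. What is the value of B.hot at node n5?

30

1. n0.tag = 20  [given at root]
2. n0.idx = 0  [given at root]
3. n1.pre = "ru"  [terminal]
4. n2.tag = -1  [S₀.idx - 1]
5. n2.idx = 14  [S₀.idx + 14]
6. n3.pre = "wy"  [terminal]
7. n4.tag = "wwy"  ["w" ++ f.pre]
8. n5.tag = "wwyz"  [B₀.tag ++ "z"]
9. n6.mk = false  [terminal]
10. n7.fin = "kp"  [terminal]
11. n8.fin = "my"  [terminal]
12. n5.depth = false  [c.mk == true]
13. n5.hot = 30  [len(B.tag) + 26]
14. n9.tag = 23  [B₁.hot - 7]
15. n9.idx = -9  [-9]
16. n10.fin = "zz"  [terminal]
17. n9.ok = true  [S.idx == -9]
18. n4.depth = true  [B₁.hot > 29]
19. n4.hot = 29  [29]
20. n2.ok = true  [B.depth == true]
21. n0.ok = false  [S₀.idx == S₀.tag]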